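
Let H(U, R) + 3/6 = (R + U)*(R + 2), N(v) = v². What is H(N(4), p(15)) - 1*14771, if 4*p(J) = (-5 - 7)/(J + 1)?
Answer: -3774167/256 ≈ -14743.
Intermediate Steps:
p(J) = -3/(1 + J) (p(J) = ((-5 - 7)/(J + 1))/4 = (-12/(1 + J))/4 = -3/(1 + J))
H(U, R) = -½ + (2 + R)*(R + U) (H(U, R) = -½ + (R + U)*(R + 2) = -½ + (R + U)*(2 + R) = -½ + (2 + R)*(R + U))
H(N(4), p(15)) - 1*14771 = (-½ + (-3/(1 + 15))² + 2*(-3/(1 + 15)) + 2*4² - 3/(1 + 15)*4²) - 1*14771 = (-½ + (-3/16)² + 2*(-3/16) + 2*16 - 3/16*16) - 14771 = (-½ + (-3*1/16)² + 2*(-3*1/16) + 32 - 3*1/16*16) - 14771 = (-½ + (-3/16)² + 2*(-3/16) + 32 - 3/16*16) - 14771 = (-½ + 9/256 - 3/8 + 32 - 3) - 14771 = 7209/256 - 14771 = -3774167/256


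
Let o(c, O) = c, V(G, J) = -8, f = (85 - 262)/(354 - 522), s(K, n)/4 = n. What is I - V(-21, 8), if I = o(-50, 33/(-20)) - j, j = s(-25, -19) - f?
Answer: 1963/56 ≈ 35.054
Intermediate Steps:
s(K, n) = 4*n
f = 59/56 (f = -177/(-168) = -177*(-1/168) = 59/56 ≈ 1.0536)
j = -4315/56 (j = 4*(-19) - 1*59/56 = -76 - 59/56 = -4315/56 ≈ -77.054)
I = 1515/56 (I = -50 - 1*(-4315/56) = -50 + 4315/56 = 1515/56 ≈ 27.054)
I - V(-21, 8) = 1515/56 - 1*(-8) = 1515/56 + 8 = 1963/56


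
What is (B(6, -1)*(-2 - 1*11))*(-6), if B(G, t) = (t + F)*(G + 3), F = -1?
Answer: -1404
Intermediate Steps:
B(G, t) = (-1 + t)*(3 + G) (B(G, t) = (t - 1)*(G + 3) = (-1 + t)*(3 + G))
(B(6, -1)*(-2 - 1*11))*(-6) = ((-3 - 1*6 + 3*(-1) + 6*(-1))*(-2 - 1*11))*(-6) = ((-3 - 6 - 3 - 6)*(-2 - 11))*(-6) = -18*(-13)*(-6) = 234*(-6) = -1404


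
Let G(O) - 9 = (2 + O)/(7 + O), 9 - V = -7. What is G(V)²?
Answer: 50625/529 ≈ 95.699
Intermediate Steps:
V = 16 (V = 9 - 1*(-7) = 9 + 7 = 16)
G(O) = 9 + (2 + O)/(7 + O)
G(V)² = (5*(13 + 2*16)/(7 + 16))² = (5*(13 + 32)/23)² = (5*(1/23)*45)² = (225/23)² = 50625/529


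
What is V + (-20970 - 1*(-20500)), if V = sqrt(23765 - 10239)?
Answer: -470 + sqrt(13526) ≈ -353.70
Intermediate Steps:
V = sqrt(13526) ≈ 116.30
V + (-20970 - 1*(-20500)) = sqrt(13526) + (-20970 - 1*(-20500)) = sqrt(13526) + (-20970 + 20500) = sqrt(13526) - 470 = -470 + sqrt(13526)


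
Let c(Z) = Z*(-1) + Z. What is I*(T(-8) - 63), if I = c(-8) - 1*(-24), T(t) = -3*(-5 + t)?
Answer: -576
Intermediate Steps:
c(Z) = 0 (c(Z) = -Z + Z = 0)
T(t) = 15 - 3*t
I = 24 (I = 0 - 1*(-24) = 0 + 24 = 24)
I*(T(-8) - 63) = 24*((15 - 3*(-8)) - 63) = 24*((15 + 24) - 63) = 24*(39 - 63) = 24*(-24) = -576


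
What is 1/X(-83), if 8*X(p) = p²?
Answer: 8/6889 ≈ 0.0011613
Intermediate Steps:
X(p) = p²/8
1/X(-83) = 1/((⅛)*(-83)²) = 1/((⅛)*6889) = 1/(6889/8) = 8/6889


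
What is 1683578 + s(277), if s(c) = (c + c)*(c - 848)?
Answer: 1367244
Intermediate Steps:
s(c) = 2*c*(-848 + c) (s(c) = (2*c)*(-848 + c) = 2*c*(-848 + c))
1683578 + s(277) = 1683578 + 2*277*(-848 + 277) = 1683578 + 2*277*(-571) = 1683578 - 316334 = 1367244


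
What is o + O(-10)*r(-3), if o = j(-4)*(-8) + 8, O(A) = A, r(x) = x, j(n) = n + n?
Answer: 102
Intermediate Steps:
j(n) = 2*n
o = 72 (o = (2*(-4))*(-8) + 8 = -8*(-8) + 8 = 64 + 8 = 72)
o + O(-10)*r(-3) = 72 - 10*(-3) = 72 + 30 = 102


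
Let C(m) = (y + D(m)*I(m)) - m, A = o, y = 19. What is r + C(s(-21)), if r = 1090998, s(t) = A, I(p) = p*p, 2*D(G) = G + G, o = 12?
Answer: 1092733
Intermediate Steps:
D(G) = G (D(G) = (G + G)/2 = (2*G)/2 = G)
A = 12
I(p) = p²
s(t) = 12
C(m) = 19 + m³ - m (C(m) = (19 + m*m²) - m = (19 + m³) - m = 19 + m³ - m)
r + C(s(-21)) = 1090998 + (19 + 12³ - 1*12) = 1090998 + (19 + 1728 - 12) = 1090998 + 1735 = 1092733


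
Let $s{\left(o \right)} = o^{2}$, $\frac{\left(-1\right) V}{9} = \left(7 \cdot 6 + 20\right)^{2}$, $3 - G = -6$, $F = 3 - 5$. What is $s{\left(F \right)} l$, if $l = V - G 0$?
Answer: $-138384$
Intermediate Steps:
$F = -2$
$G = 9$ ($G = 3 - -6 = 3 + 6 = 9$)
$V = -34596$ ($V = - 9 \left(7 \cdot 6 + 20\right)^{2} = - 9 \left(42 + 20\right)^{2} = - 9 \cdot 62^{2} = \left(-9\right) 3844 = -34596$)
$l = -34596$ ($l = -34596 - 9 \cdot 0 = -34596 - 0 = -34596 + 0 = -34596$)
$s{\left(F \right)} l = \left(-2\right)^{2} \left(-34596\right) = 4 \left(-34596\right) = -138384$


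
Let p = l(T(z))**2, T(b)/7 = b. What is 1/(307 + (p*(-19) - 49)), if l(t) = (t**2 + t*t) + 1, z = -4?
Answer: -1/46773201 ≈ -2.1380e-8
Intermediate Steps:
T(b) = 7*b
l(t) = 1 + 2*t**2 (l(t) = (t**2 + t**2) + 1 = 2*t**2 + 1 = 1 + 2*t**2)
p = 2461761 (p = (1 + 2*(7*(-4))**2)**2 = (1 + 2*(-28)**2)**2 = (1 + 2*784)**2 = (1 + 1568)**2 = 1569**2 = 2461761)
1/(307 + (p*(-19) - 49)) = 1/(307 + (2461761*(-19) - 49)) = 1/(307 + (-46773459 - 49)) = 1/(307 - 46773508) = 1/(-46773201) = -1/46773201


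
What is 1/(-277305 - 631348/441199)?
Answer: -441199/122347320043 ≈ -3.6061e-6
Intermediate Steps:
1/(-277305 - 631348/441199) = 1/(-122347320043/441199) = -441199/122347320043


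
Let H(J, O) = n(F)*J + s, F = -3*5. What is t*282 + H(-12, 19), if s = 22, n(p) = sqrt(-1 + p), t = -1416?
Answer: -399290 - 48*I ≈ -3.9929e+5 - 48.0*I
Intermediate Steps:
F = -15
H(J, O) = 22 + 4*I*J (H(J, O) = sqrt(-1 - 15)*J + 22 = sqrt(-16)*J + 22 = (4*I)*J + 22 = 4*I*J + 22 = 22 + 4*I*J)
t*282 + H(-12, 19) = -1416*282 + (22 + 4*I*(-12)) = -399312 + (22 - 48*I) = -399290 - 48*I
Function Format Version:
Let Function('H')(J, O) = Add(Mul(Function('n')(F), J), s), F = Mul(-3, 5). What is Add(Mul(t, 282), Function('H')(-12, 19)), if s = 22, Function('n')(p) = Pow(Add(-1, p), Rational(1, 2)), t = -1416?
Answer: Add(-399290, Mul(-48, I)) ≈ Add(-3.9929e+5, Mul(-48.000, I))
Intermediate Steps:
F = -15
Function('H')(J, O) = Add(22, Mul(4, I, J)) (Function('H')(J, O) = Add(Mul(Pow(Add(-1, -15), Rational(1, 2)), J), 22) = Add(Mul(Pow(-16, Rational(1, 2)), J), 22) = Add(Mul(Mul(4, I), J), 22) = Add(Mul(4, I, J), 22) = Add(22, Mul(4, I, J)))
Add(Mul(t, 282), Function('H')(-12, 19)) = Add(Mul(-1416, 282), Add(22, Mul(4, I, -12))) = Add(-399312, Add(22, Mul(-48, I))) = Add(-399290, Mul(-48, I))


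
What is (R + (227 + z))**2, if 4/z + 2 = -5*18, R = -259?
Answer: 543169/529 ≈ 1026.8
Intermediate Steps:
z = -1/23 (z = 4/(-2 - 5*18) = 4/(-2 - 90) = 4/(-92) = 4*(-1/92) = -1/23 ≈ -0.043478)
(R + (227 + z))**2 = (-259 + (227 - 1/23))**2 = (-259 + 5220/23)**2 = (-737/23)**2 = 543169/529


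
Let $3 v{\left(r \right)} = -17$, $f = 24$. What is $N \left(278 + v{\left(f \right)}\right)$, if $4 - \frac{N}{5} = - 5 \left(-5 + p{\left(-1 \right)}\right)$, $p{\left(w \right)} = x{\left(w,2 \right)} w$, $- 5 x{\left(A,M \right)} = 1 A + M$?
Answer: $- \frac{81700}{3} \approx -27233.0$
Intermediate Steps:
$x{\left(A,M \right)} = - \frac{A}{5} - \frac{M}{5}$ ($x{\left(A,M \right)} = - \frac{1 A + M}{5} = - \frac{A + M}{5} = - \frac{A}{5} - \frac{M}{5}$)
$v{\left(r \right)} = - \frac{17}{3}$ ($v{\left(r \right)} = \frac{1}{3} \left(-17\right) = - \frac{17}{3}$)
$p{\left(w \right)} = w \left(- \frac{2}{5} - \frac{w}{5}\right)$ ($p{\left(w \right)} = \left(- \frac{w}{5} - \frac{2}{5}\right) w = \left(- \frac{2}{5} - \frac{w}{5}\right) w = w \left(- \frac{2}{5} - \frac{w}{5}\right)$)
$N = -100$ ($N = 20 - 5 \left(- 5 \left(-5 - - \frac{2 - 1}{5}\right)\right) = 20 - 5 \left(- 5 \left(-5 - \left(- \frac{1}{5}\right) 1\right)\right) = 20 - 5 \left(- 5 \left(-5 + \frac{1}{5}\right)\right) = 20 - 5 \left(\left(-5\right) \left(- \frac{24}{5}\right)\right) = 20 - 120 = -100$)
$N \left(278 + v{\left(f \right)}\right) = - 100 \left(278 - \frac{17}{3}\right) = \left(-100\right) \frac{817}{3} = - \frac{81700}{3}$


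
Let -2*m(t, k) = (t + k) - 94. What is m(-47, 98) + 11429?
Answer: 22901/2 ≈ 11451.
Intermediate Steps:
m(t, k) = 47 - k/2 - t/2 (m(t, k) = -((t + k) - 94)/2 = -((k + t) - 94)/2 = -(-94 + k + t)/2 = 47 - k/2 - t/2)
m(-47, 98) + 11429 = (47 - ½*98 - ½*(-47)) + 11429 = (47 - 49 + 47/2) + 11429 = 43/2 + 11429 = 22901/2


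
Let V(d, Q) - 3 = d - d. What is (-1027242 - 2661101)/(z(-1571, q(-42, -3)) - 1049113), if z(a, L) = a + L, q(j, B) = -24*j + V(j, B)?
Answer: 3688343/1049673 ≈ 3.5138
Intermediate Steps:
V(d, Q) = 3 (V(d, Q) = 3 + (d - d) = 3 + 0 = 3)
q(j, B) = 3 - 24*j (q(j, B) = -24*j + 3 = 3 - 24*j)
z(a, L) = L + a
(-1027242 - 2661101)/(z(-1571, q(-42, -3)) - 1049113) = (-1027242 - 2661101)/(((3 - 24*(-42)) - 1571) - 1049113) = -3688343/(((3 + 1008) - 1571) - 1049113) = -3688343/((1011 - 1571) - 1049113) = -3688343/(-560 - 1049113) = -3688343/(-1049673) = -3688343*(-1/1049673) = 3688343/1049673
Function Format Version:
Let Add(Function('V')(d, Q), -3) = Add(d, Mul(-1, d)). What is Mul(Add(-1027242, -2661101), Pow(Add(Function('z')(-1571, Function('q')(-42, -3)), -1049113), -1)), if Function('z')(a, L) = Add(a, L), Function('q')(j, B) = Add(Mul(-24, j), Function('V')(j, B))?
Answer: Rational(3688343, 1049673) ≈ 3.5138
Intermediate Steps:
Function('V')(d, Q) = 3 (Function('V')(d, Q) = Add(3, Add(d, Mul(-1, d))) = Add(3, 0) = 3)
Function('q')(j, B) = Add(3, Mul(-24, j)) (Function('q')(j, B) = Add(Mul(-24, j), 3) = Add(3, Mul(-24, j)))
Function('z')(a, L) = Add(L, a)
Mul(Add(-1027242, -2661101), Pow(Add(Function('z')(-1571, Function('q')(-42, -3)), -1049113), -1)) = Mul(Add(-1027242, -2661101), Pow(Add(Add(Add(3, Mul(-24, -42)), -1571), -1049113), -1)) = Mul(-3688343, Pow(Add(Add(Add(3, 1008), -1571), -1049113), -1)) = Mul(-3688343, Pow(Add(Add(1011, -1571), -1049113), -1)) = Mul(-3688343, Pow(Add(-560, -1049113), -1)) = Mul(-3688343, Pow(-1049673, -1)) = Mul(-3688343, Rational(-1, 1049673)) = Rational(3688343, 1049673)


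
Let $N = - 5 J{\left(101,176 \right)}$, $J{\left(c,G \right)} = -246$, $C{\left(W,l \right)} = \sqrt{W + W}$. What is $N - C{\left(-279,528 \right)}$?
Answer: $1230 - 3 i \sqrt{62} \approx 1230.0 - 23.622 i$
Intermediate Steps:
$C{\left(W,l \right)} = \sqrt{2} \sqrt{W}$ ($C{\left(W,l \right)} = \sqrt{2 W} = \sqrt{2} \sqrt{W}$)
$N = 1230$ ($N = \left(-5\right) \left(-246\right) = 1230$)
$N - C{\left(-279,528 \right)} = 1230 - \sqrt{2} \sqrt{-279} = 1230 - \sqrt{2} \cdot 3 i \sqrt{31} = 1230 - 3 i \sqrt{62}$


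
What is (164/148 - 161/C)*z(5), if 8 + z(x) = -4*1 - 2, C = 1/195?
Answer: 16262036/37 ≈ 4.3951e+5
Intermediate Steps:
C = 1/195 ≈ 0.0051282
z(x) = -14 (z(x) = -8 + (-4*1 - 2) = -8 + (-4 - 2) = -8 - 6 = -14)
(164/148 - 161/C)*z(5) = (164/148 - 161/1/195)*(-14) = (164*(1/148) - 161*195)*(-14) = (41/37 - 31395)*(-14) = -1161574/37*(-14) = 16262036/37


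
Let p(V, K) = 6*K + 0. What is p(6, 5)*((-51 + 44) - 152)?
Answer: -4770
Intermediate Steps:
p(V, K) = 6*K
p(6, 5)*((-51 + 44) - 152) = (6*5)*((-51 + 44) - 152) = 30*(-7 - 152) = 30*(-159) = -4770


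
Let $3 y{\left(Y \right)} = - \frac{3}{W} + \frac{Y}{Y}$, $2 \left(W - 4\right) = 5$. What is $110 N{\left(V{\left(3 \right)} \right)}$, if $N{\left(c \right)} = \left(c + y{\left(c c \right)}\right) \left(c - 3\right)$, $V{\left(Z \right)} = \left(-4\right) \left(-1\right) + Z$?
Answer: $\frac{123200}{39} \approx 3159.0$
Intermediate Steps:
$W = \frac{13}{2}$ ($W = 4 + \frac{1}{2} \cdot 5 = 4 + \frac{5}{2} = \frac{13}{2} \approx 6.5$)
$y{\left(Y \right)} = \frac{7}{39}$ ($y{\left(Y \right)} = \frac{- \frac{3}{\frac{13}{2}} + \frac{Y}{Y}}{3} = \frac{\left(-3\right) \frac{2}{13} + 1}{3} = \frac{- \frac{6}{13} + 1}{3} = \frac{1}{3} \cdot \frac{7}{13} = \frac{7}{39}$)
$V{\left(Z \right)} = 4 + Z$
$N{\left(c \right)} = \left(-3 + c\right) \left(\frac{7}{39} + c\right)$ ($N{\left(c \right)} = \left(c + \frac{7}{39}\right) \left(c - 3\right) = \left(\frac{7}{39} + c\right) \left(-3 + c\right) = \left(-3 + c\right) \left(\frac{7}{39} + c\right)$)
$110 N{\left(V{\left(3 \right)} \right)} = 110 \left(- \frac{7}{13} + \left(4 + 3\right)^{2} - \frac{110 \left(4 + 3\right)}{39}\right) = 110 \left(- \frac{7}{13} + 7^{2} - \frac{770}{39}\right) = 110 \left(- \frac{7}{13} + 49 - \frac{770}{39}\right) = 110 \cdot \frac{1120}{39} = \frac{123200}{39}$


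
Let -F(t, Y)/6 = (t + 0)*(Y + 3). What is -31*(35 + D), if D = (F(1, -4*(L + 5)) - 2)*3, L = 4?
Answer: -19313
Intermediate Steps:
F(t, Y) = -6*t*(3 + Y) (F(t, Y) = -6*(t + 0)*(Y + 3) = -6*t*(3 + Y))
D = 588 (D = (-6*1*(3 - 4*(4 + 5)) - 2)*3 = (-6*1*(3 - 4*9) - 2)*3 = (-6*1*(3 - 36) - 2)*3 = (-6*1*(-33) - 2)*3 = (198 - 2)*3 = 196*3 = 588)
-31*(35 + D) = -31*(35 + 588) = -31*623 = -19313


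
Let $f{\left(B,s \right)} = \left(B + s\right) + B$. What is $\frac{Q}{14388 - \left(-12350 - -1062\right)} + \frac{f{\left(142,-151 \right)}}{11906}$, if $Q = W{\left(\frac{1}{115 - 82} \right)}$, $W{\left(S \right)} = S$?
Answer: $\frac{56351935}{5044024524} \approx 0.011172$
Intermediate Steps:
$f{\left(B,s \right)} = s + 2 B$
$Q = \frac{1}{33}$ ($Q = \frac{1}{115 - 82} = \frac{1}{33} \approx 0.030303$)
$\frac{Q}{14388 - \left(-12350 - -1062\right)} + \frac{f{\left(142,-151 \right)}}{11906} = \frac{1}{33 \left(14388 - \left(-12350 - -1062\right)\right)} + \frac{-151 + 2 \cdot 142}{11906} = \frac{1}{33 \left(14388 - \left(-12350 + 1062\right)\right)} + \left(-151 + 284\right) \frac{1}{11906} = \frac{1}{33 \left(14388 - -11288\right)} + 133 \cdot \frac{1}{11906} = \frac{1}{33 \left(14388 + 11288\right)} + \frac{133}{11906} = \frac{1}{33 \cdot 25676} + \frac{133}{11906} = \frac{1}{33} \cdot \frac{1}{25676} + \frac{133}{11906} = \frac{1}{847308} + \frac{133}{11906} = \frac{56351935}{5044024524}$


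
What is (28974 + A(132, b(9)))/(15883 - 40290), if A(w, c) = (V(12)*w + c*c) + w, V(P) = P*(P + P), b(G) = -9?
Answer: -67203/24407 ≈ -2.7534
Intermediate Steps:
V(P) = 2*P² (V(P) = P*(2*P) = 2*P²)
A(w, c) = c² + 289*w (A(w, c) = ((2*12²)*w + c*c) + w = ((2*144)*w + c²) + w = (288*w + c²) + w = (c² + 288*w) + w = c² + 289*w)
(28974 + A(132, b(9)))/(15883 - 40290) = (28974 + ((-9)² + 289*132))/(15883 - 40290) = (28974 + (81 + 38148))/(-24407) = (28974 + 38229)*(-1/24407) = 67203*(-1/24407) = -67203/24407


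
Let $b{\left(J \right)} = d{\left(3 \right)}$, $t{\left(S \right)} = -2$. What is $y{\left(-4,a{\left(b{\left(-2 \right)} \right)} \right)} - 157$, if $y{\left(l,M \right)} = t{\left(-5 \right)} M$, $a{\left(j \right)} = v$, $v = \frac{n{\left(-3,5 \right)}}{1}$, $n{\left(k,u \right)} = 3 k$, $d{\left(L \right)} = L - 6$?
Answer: $-139$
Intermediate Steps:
$d{\left(L \right)} = -6 + L$ ($d{\left(L \right)} = L - 6 = -6 + L$)
$b{\left(J \right)} = -3$ ($b{\left(J \right)} = -6 + 3 = -3$)
$v = -9$ ($v = \frac{3 \left(-3\right)}{1} = \left(-9\right) 1 = -9$)
$a{\left(j \right)} = -9$
$y{\left(l,M \right)} = - 2 M$
$y{\left(-4,a{\left(b{\left(-2 \right)} \right)} \right)} - 157 = \left(-2\right) \left(-9\right) - 157 = 18 - 157 = -139$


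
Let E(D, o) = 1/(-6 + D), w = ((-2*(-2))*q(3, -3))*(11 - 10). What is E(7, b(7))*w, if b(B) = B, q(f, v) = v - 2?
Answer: -20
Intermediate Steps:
q(f, v) = -2 + v
w = -20 (w = ((-2*(-2))*(-2 - 3))*(11 - 10) = (4*(-5))*1 = -20*1 = -20)
E(7, b(7))*w = -20/(-6 + 7) = -20/1 = 1*(-20) = -20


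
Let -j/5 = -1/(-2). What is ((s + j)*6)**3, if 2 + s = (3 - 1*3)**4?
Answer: -19683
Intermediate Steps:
j = -5/2 (j = -(-5)/(-2) = -(-5)*(-1)/2 = -5*1/2 = -5/2 ≈ -2.5000)
s = -2 (s = -2 + (3 - 1*3)**4 = -2 + (3 - 3)**4 = -2 + 0**4 = -2 + 0 = -2)
((s + j)*6)**3 = ((-2 - 5/2)*6)**3 = (-9/2*6)**3 = (-27)**3 = -19683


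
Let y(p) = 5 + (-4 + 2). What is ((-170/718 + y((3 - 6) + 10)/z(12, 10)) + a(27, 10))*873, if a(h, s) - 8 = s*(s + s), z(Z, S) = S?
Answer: 652084731/3590 ≈ 1.8164e+5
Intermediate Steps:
y(p) = 3 (y(p) = 5 - 2 = 3)
a(h, s) = 8 + 2*s² (a(h, s) = 8 + s*(s + s) = 8 + s*(2*s) = 8 + 2*s²)
((-170/718 + y((3 - 6) + 10)/z(12, 10)) + a(27, 10))*873 = ((-170/718 + 3/10) + (8 + 2*10²))*873 = ((-170*1/718 + 3*(⅒)) + (8 + 2*100))*873 = ((-85/359 + 3/10) + (8 + 200))*873 = (227/3590 + 208)*873 = (746947/3590)*873 = 652084731/3590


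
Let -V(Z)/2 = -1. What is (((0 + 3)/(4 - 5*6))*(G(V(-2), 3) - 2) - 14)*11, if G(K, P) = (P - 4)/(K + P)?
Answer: -19657/130 ≈ -151.21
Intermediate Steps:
V(Z) = 2 (V(Z) = -2*(-1) = 2)
G(K, P) = (-4 + P)/(K + P)
(((0 + 3)/(4 - 5*6))*(G(V(-2), 3) - 2) - 14)*11 = (((0 + 3)/(4 - 5*6))*((-4 + 3)/(2 + 3) - 2) - 14)*11 = ((3/(4 - 30))*(-1/5 - 2) - 14)*11 = ((3/(-26))*((⅕)*(-1) - 2) - 14)*11 = ((3*(-1/26))*(-⅕ - 2) - 14)*11 = (-3/26*(-11/5) - 14)*11 = (33/130 - 14)*11 = -1787/130*11 = -19657/130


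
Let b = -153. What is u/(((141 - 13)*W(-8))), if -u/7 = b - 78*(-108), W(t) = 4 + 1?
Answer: -57897/640 ≈ -90.464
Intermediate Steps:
W(t) = 5
u = -57897 (u = -7*(-153 - 78*(-108)) = -7*(-153 + 8424) = -7*8271 = -57897)
u/(((141 - 13)*W(-8))) = -57897*1/(5*(141 - 13)) = -57897/(128*5) = -57897/640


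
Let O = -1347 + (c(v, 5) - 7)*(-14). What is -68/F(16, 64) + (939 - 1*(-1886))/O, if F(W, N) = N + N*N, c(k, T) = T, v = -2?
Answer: -2960423/1371760 ≈ -2.1581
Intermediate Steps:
F(W, N) = N + N**2
O = -1319 (O = -1347 + (5 - 7)*(-14) = -1347 - 2*(-14) = -1347 + 28 = -1319)
-68/F(16, 64) + (939 - 1*(-1886))/O = -68*1/(64*(1 + 64)) + (939 - 1*(-1886))/(-1319) = -68/(64*65) + (939 + 1886)*(-1/1319) = -68/4160 + 2825*(-1/1319) = -68*1/4160 - 2825/1319 = -17/1040 - 2825/1319 = -2960423/1371760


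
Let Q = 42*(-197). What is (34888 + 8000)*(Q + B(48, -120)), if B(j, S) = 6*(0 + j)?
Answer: -342503568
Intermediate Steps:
B(j, S) = 6*j
Q = -8274
(34888 + 8000)*(Q + B(48, -120)) = (34888 + 8000)*(-8274 + 6*48) = 42888*(-8274 + 288) = 42888*(-7986) = -342503568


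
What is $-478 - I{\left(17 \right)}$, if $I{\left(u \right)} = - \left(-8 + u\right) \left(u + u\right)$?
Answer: $-172$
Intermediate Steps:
$I{\left(u \right)} = - 2 u \left(-8 + u\right)$ ($I{\left(u \right)} = - \left(-8 + u\right) 2 u = - 2 u \left(-8 + u\right)$)
$-478 - I{\left(17 \right)} = -478 - 2 \cdot 17 \left(8 - 17\right) = -478 - 2 \cdot 17 \left(-9\right) = -478 - -306 = -478 + 306 = -172$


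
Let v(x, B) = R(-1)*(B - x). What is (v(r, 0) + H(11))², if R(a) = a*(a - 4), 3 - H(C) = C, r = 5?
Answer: 1089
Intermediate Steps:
H(C) = 3 - C
R(a) = a*(-4 + a)
v(x, B) = -5*x + 5*B (v(x, B) = (-(-4 - 1))*(B - x) = (-1*(-5))*(B - x) = 5*(B - x) = -5*x + 5*B)
(v(r, 0) + H(11))² = ((-5*5 + 5*0) + (3 - 1*11))² = ((-25 + 0) + (3 - 11))² = (-25 - 8)² = (-33)² = 1089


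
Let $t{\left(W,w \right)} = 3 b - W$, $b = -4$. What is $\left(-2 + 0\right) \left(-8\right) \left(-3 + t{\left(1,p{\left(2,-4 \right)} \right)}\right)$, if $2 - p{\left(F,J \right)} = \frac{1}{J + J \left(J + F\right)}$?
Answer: $-256$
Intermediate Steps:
$p{\left(F,J \right)} = 2 - \frac{1}{J + J \left(F + J\right)}$ ($p{\left(F,J \right)} = 2 - \frac{1}{J + J \left(J + F\right)} = 2 - \frac{1}{J + J \left(F + J\right)}$)
$t{\left(W,w \right)} = -12 - W$ ($t{\left(W,w \right)} = 3 \left(-4\right) - W = -12 - W$)
$\left(-2 + 0\right) \left(-8\right) \left(-3 + t{\left(1,p{\left(2,-4 \right)} \right)}\right) = \left(-2 + 0\right) \left(-8\right) \left(-3 - 13\right) = \left(-2\right) \left(-8\right) \left(-3 - 13\right) = 16 \left(-3 - 13\right) = 16 \left(-16\right) = -256$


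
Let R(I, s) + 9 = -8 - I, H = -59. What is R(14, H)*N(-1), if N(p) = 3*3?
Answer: -279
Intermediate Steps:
N(p) = 9
R(I, s) = -17 - I (R(I, s) = -9 + (-8 - I) = -17 - I)
R(14, H)*N(-1) = (-17 - 1*14)*9 = (-17 - 14)*9 = -31*9 = -279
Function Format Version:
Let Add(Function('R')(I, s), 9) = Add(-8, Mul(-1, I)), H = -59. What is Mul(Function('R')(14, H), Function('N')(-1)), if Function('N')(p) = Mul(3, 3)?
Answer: -279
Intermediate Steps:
Function('N')(p) = 9
Function('R')(I, s) = Add(-17, Mul(-1, I)) (Function('R')(I, s) = Add(-9, Add(-8, Mul(-1, I))) = Add(-17, Mul(-1, I)))
Mul(Function('R')(14, H), Function('N')(-1)) = Mul(Add(-17, Mul(-1, 14)), 9) = Mul(Add(-17, -14), 9) = Mul(-31, 9) = -279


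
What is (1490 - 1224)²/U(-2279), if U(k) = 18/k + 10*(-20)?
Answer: -80626462/227909 ≈ -353.77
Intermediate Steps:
U(k) = -200 + 18/k (U(k) = 18/k - 200 = -200 + 18/k)
(1490 - 1224)²/U(-2279) = (1490 - 1224)²/(-200 + 18/(-2279)) = 266²/(-200 + 18*(-1/2279)) = 70756/(-200 - 18/2279) = 70756/(-455818/2279) = 70756*(-2279/455818) = -80626462/227909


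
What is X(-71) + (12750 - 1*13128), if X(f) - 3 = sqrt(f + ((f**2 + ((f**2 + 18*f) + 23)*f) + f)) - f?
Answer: -304 + 3*I*sqrt(29323) ≈ -304.0 + 513.72*I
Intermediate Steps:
X(f) = 3 + sqrt(f**2 + 2*f + f*(23 + f**2 + 18*f)) - f (X(f) = 3 + (sqrt(f + ((f**2 + ((f**2 + 18*f) + 23)*f) + f)) - f) = 3 + (sqrt(f + ((f**2 + (23 + f**2 + 18*f)*f) + f)) - f) = 3 + (sqrt(f + ((f**2 + f*(23 + f**2 + 18*f)) + f)) - f) = 3 + (sqrt(f + (f + f**2 + f*(23 + f**2 + 18*f))) - f) = 3 + (sqrt(f**2 + 2*f + f*(23 + f**2 + 18*f)) - f) = 3 + sqrt(f**2 + 2*f + f*(23 + f**2 + 18*f)) - f)
X(-71) + (12750 - 1*13128) = (3 + sqrt(-71*(25 + (-71)**2 + 19*(-71))) - 1*(-71)) + (12750 - 1*13128) = (3 + sqrt(-71*(25 + 5041 - 1349)) + 71) + (12750 - 13128) = (3 + sqrt(-71*3717) + 71) - 378 = (3 + sqrt(-263907) + 71) - 378 = (3 + 3*I*sqrt(29323) + 71) - 378 = (74 + 3*I*sqrt(29323)) - 378 = -304 + 3*I*sqrt(29323)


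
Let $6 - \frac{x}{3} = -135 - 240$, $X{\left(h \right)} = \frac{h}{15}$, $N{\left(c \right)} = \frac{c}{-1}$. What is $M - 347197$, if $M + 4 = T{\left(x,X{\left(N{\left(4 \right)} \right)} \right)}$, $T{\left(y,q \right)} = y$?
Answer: $-346058$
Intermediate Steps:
$N{\left(c \right)} = - c$ ($N{\left(c \right)} = c \left(-1\right) = - c$)
$X{\left(h \right)} = \frac{h}{15}$ ($X{\left(h \right)} = h \frac{1}{15} = \frac{h}{15}$)
$x = 1143$ ($x = 18 - 3 \left(-135 - 240\right) = 18 - -1125 = 18 + 1125 = 1143$)
$M = 1139$ ($M = -4 + 1143 = 1139$)
$M - 347197 = 1139 - 347197 = -346058$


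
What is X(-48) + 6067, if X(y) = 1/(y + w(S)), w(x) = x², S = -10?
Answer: 315485/52 ≈ 6067.0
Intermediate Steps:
X(y) = 1/(100 + y) (X(y) = 1/(y + (-10)²) = 1/(y + 100) = 1/(100 + y))
X(-48) + 6067 = 1/(100 - 48) + 6067 = 1/52 + 6067 = 315485/52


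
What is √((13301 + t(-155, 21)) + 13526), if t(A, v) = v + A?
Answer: √26693 ≈ 163.38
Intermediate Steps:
t(A, v) = A + v
√((13301 + t(-155, 21)) + 13526) = √((13301 + (-155 + 21)) + 13526) = √((13301 - 134) + 13526) = √(13167 + 13526) = √26693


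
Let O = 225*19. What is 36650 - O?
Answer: 32375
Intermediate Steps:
O = 4275
36650 - O = 36650 - 1*4275 = 36650 - 4275 = 32375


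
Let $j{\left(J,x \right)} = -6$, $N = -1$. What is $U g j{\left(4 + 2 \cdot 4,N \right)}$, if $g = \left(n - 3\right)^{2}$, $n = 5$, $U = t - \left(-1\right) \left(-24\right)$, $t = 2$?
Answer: $528$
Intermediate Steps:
$U = -22$ ($U = 2 - \left(-1\right) \left(-24\right) = 2 - 24 = -22$)
$g = 4$ ($g = \left(5 - 3\right)^{2} = 2^{2} = 4$)
$U g j{\left(4 + 2 \cdot 4,N \right)} = \left(-22\right) 4 \left(-6\right) = \left(-88\right) \left(-6\right) = 528$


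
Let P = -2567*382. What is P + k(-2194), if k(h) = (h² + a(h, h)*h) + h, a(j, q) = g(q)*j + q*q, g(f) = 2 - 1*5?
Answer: -10571727444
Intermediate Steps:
g(f) = -3 (g(f) = 2 - 5 = -3)
a(j, q) = q² - 3*j (a(j, q) = -3*j + q*q = -3*j + q² = q² - 3*j)
P = -980594
k(h) = h + h² + h*(h² - 3*h) (k(h) = (h² + (h² - 3*h)*h) + h = (h² + h*(h² - 3*h)) + h = h + h² + h*(h² - 3*h))
P + k(-2194) = -980594 - 2194*(1 + (-2194)² - 2*(-2194)) = -980594 - 2194*(1 + 4813636 + 4388) = -980594 - 2194*4818025 = -980594 - 10570746850 = -10571727444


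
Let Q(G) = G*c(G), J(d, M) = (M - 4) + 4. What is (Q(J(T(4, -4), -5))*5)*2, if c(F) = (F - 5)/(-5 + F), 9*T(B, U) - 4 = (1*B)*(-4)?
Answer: -50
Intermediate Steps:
T(B, U) = 4/9 - 4*B/9 (T(B, U) = 4/9 + ((1*B)*(-4))/9 = 4/9 + (B*(-4))/9 = 4/9 + (-4*B)/9 = 4/9 - 4*B/9)
J(d, M) = M (J(d, M) = (-4 + M) + 4 = M)
c(F) = 1 (c(F) = (-5 + F)/(-5 + F) = 1)
Q(G) = G (Q(G) = G*1 = G)
(Q(J(T(4, -4), -5))*5)*2 = -5*5*2 = -25*2 = -50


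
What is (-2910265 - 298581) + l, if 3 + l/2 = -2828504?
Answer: -8865860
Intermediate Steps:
l = -5657014 (l = -6 + 2*(-2828504) = -6 - 5657008 = -5657014)
(-2910265 - 298581) + l = (-2910265 - 298581) - 5657014 = -3208846 - 5657014 = -8865860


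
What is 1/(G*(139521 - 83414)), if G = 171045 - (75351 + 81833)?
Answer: 1/777699127 ≈ 1.2858e-9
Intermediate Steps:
G = 13861 (G = 171045 - 1*157184 = 171045 - 157184 = 13861)
1/(G*(139521 - 83414)) = 1/(13861*(139521 - 83414)) = (1/13861)/56107 = (1/13861)*(1/56107) = 1/777699127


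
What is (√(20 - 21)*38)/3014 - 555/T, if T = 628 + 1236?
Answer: -555/1864 + 19*I/1507 ≈ -0.29775 + 0.012608*I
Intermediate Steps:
T = 1864
(√(20 - 21)*38)/3014 - 555/T = (√(20 - 21)*38)/3014 - 555/1864 = (√(-1)*38)*(1/3014) - 555*1/1864 = (I*38)*(1/3014) - 555/1864 = (38*I)*(1/3014) - 555/1864 = 19*I/1507 - 555/1864 = -555/1864 + 19*I/1507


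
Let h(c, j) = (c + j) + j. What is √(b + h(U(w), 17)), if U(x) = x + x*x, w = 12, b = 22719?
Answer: √22909 ≈ 151.36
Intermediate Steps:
U(x) = x + x²
h(c, j) = c + 2*j
√(b + h(U(w), 17)) = √(22719 + (12*(1 + 12) + 2*17)) = √(22719 + (12*13 + 34)) = √(22719 + (156 + 34)) = √(22719 + 190) = √22909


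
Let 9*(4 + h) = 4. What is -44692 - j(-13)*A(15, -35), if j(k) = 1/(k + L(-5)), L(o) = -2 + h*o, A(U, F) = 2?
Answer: -1117318/25 ≈ -44693.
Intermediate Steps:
h = -32/9 (h = -4 + (⅑)*4 = -4 + 4/9 = -32/9 ≈ -3.5556)
L(o) = -2 - 32*o/9
j(k) = 1/(142/9 + k) (j(k) = 1/(k + (-2 - 32/9*(-5))) = 1/(k + (-2 + 160/9)) = 1/(k + 142/9) = 1/(142/9 + k))
-44692 - j(-13)*A(15, -35) = -44692 - 9/(142 + 9*(-13))*2 = -44692 - 9/(142 - 117)*2 = -44692 - 9/25*2 = -44692 - 9*(1/25)*2 = -44692 - 9*2/25 = -44692 - 1*18/25 = -44692 - 18/25 = -1117318/25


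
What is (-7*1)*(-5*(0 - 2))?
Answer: -70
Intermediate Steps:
(-7*1)*(-5*(0 - 2)) = -(-35)*(-2) = -7*10 = -70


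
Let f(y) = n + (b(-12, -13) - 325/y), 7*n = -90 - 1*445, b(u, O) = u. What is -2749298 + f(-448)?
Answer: -175960685/64 ≈ -2.7494e+6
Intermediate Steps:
n = -535/7 (n = (-90 - 1*445)/7 = (-90 - 445)/7 = (⅐)*(-535) = -535/7 ≈ -76.429)
f(y) = -619/7 - 325/y (f(y) = -535/7 + (-12 - 325/y) = -619/7 - 325/y)
-2749298 + f(-448) = -2749298 + (-619/7 - 325/(-448)) = -2749298 + (-619/7 - 325*(-1/448)) = -2749298 + (-619/7 + 325/448) = -2749298 - 5613/64 = -175960685/64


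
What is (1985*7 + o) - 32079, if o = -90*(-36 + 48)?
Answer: -19264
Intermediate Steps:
o = -1080 (o = -90*12 = -1080)
(1985*7 + o) - 32079 = (1985*7 - 1080) - 32079 = (13895 - 1080) - 32079 = 12815 - 32079 = -19264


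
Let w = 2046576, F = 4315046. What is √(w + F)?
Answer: √6361622 ≈ 2522.2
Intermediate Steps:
√(w + F) = √(2046576 + 4315046) = √6361622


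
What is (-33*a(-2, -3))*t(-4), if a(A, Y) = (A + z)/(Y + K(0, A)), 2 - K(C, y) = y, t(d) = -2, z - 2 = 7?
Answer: 462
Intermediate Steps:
z = 9 (z = 2 + 7 = 9)
K(C, y) = 2 - y
a(A, Y) = (9 + A)/(2 + Y - A) (a(A, Y) = (A + 9)/(Y + (2 - A)) = (9 + A)/(2 + Y - A))
(-33*a(-2, -3))*t(-4) = -33*(9 - 2)/(2 - 3 - 1*(-2))*(-2) = -33*7/(2 - 3 + 2)*(-2) = -33*7/1*(-2) = -33*7*(-2) = -231*(-2) = 462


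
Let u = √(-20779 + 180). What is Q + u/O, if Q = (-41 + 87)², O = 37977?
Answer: 2116 + I*√20599/37977 ≈ 2116.0 + 0.0037792*I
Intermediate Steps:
u = I*√20599 (u = √(-20599) = I*√20599 ≈ 143.52*I)
Q = 2116 (Q = 46² = 2116)
Q + u/O = 2116 + (I*√20599)/37977 = 2116 + (I*√20599)*(1/37977) = 2116 + I*√20599/37977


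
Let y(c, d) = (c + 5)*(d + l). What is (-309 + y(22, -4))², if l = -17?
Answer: 767376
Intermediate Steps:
y(c, d) = (-17 + d)*(5 + c) (y(c, d) = (c + 5)*(d - 17) = (5 + c)*(-17 + d) = (-17 + d)*(5 + c))
(-309 + y(22, -4))² = (-309 + (-85 - 17*22 + 5*(-4) + 22*(-4)))² = (-309 + (-85 - 374 - 20 - 88))² = (-309 - 567)² = (-876)² = 767376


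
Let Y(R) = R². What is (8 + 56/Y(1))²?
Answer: 4096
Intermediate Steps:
(8 + 56/Y(1))² = (8 + 56/(1²))² = (8 + 56/1)² = (8 + 56*1)² = (8 + 56)² = 64² = 4096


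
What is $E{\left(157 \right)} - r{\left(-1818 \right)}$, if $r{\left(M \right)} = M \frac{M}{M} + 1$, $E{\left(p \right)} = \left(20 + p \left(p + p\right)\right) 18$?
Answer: $889541$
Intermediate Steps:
$E{\left(p \right)} = 360 + 36 p^{2}$ ($E{\left(p \right)} = \left(20 + p 2 p\right) 18 = \left(20 + 2 p^{2}\right) 18 = 360 + 36 p^{2}$)
$r{\left(M \right)} = 1 + M$ ($r{\left(M \right)} = M 1 + 1 = M + 1 = 1 + M$)
$E{\left(157 \right)} - r{\left(-1818 \right)} = \left(360 + 36 \cdot 157^{2}\right) - \left(1 - 1818\right) = \left(360 + 36 \cdot 24649\right) - -1817 = \left(360 + 887364\right) + 1817 = 887724 + 1817 = 889541$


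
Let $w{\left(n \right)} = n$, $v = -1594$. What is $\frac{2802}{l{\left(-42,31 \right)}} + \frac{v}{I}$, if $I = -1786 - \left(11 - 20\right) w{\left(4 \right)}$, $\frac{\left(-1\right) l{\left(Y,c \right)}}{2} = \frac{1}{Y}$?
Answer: $\frac{51487547}{875} \approx 58843.0$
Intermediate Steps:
$l{\left(Y,c \right)} = - \frac{2}{Y}$
$I = -1750$ ($I = -1786 - \left(11 - 20\right) 4 = -1786 - \left(-9\right) 4 = -1786 - -36 = -1786 + 36 = -1750$)
$\frac{2802}{l{\left(-42,31 \right)}} + \frac{v}{I} = \frac{2802}{\left(-2\right) \frac{1}{-42}} - \frac{1594}{-1750} = \frac{2802}{\left(-2\right) \left(- \frac{1}{42}\right)} - - \frac{797}{875} = 2802 \frac{1}{\frac{1}{21}} + \frac{797}{875} = 2802 \cdot 21 + \frac{797}{875} = 58842 + \frac{797}{875} = \frac{51487547}{875}$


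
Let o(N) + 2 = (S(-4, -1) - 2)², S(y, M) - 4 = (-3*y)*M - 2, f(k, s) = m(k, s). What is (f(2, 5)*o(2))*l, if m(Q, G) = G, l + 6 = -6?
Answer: -8520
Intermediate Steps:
l = -12 (l = -6 - 6 = -12)
f(k, s) = s
S(y, M) = 2 - 3*M*y (S(y, M) = 4 + ((-3*y)*M - 2) = 4 + (-3*M*y - 2) = 4 + (-2 - 3*M*y) = 2 - 3*M*y)
o(N) = 142 (o(N) = -2 + ((2 - 3*(-1)*(-4)) - 2)² = -2 + ((2 - 12) - 2)² = -2 + (-10 - 2)² = -2 + (-12)² = -2 + 144 = 142)
(f(2, 5)*o(2))*l = (5*142)*(-12) = 710*(-12) = -8520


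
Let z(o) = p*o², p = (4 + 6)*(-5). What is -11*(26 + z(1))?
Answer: 264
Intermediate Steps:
p = -50 (p = 10*(-5) = -50)
z(o) = -50*o²
-11*(26 + z(1)) = -11*(26 - 50*1²) = -11*(26 - 50*1) = -11*(26 - 50) = -11*(-24) = 264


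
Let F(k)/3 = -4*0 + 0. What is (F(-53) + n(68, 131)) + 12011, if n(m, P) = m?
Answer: 12079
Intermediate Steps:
F(k) = 0 (F(k) = 3*(-4*0 + 0) = 3*(0 + 0) = 3*0 = 0)
(F(-53) + n(68, 131)) + 12011 = (0 + 68) + 12011 = 68 + 12011 = 12079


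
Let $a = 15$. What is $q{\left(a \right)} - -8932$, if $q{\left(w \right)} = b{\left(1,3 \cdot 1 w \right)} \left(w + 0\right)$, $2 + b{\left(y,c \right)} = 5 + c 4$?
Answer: $11677$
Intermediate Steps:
$b{\left(y,c \right)} = 3 + 4 c$ ($b{\left(y,c \right)} = -2 + \left(5 + c 4\right) = -2 + \left(5 + 4 c\right) = 3 + 4 c$)
$q{\left(w \right)} = w \left(3 + 12 w\right)$ ($q{\left(w \right)} = \left(3 + 4 \cdot 3 \cdot 1 w\right) \left(w + 0\right) = \left(3 + 4 \cdot 3 w\right) w = \left(3 + 12 w\right) w = w \left(3 + 12 w\right)$)
$q{\left(a \right)} - -8932 = 3 \cdot 15 \left(1 + 4 \cdot 15\right) - -8932 = 3 \cdot 15 \left(1 + 60\right) + 8932 = 3 \cdot 15 \cdot 61 + 8932 = 2745 + 8932 = 11677$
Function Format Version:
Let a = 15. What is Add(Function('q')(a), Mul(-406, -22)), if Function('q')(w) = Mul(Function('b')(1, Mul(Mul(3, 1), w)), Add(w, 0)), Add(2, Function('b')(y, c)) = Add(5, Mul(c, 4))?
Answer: 11677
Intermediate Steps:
Function('b')(y, c) = Add(3, Mul(4, c)) (Function('b')(y, c) = Add(-2, Add(5, Mul(c, 4))) = Add(-2, Add(5, Mul(4, c))) = Add(3, Mul(4, c)))
Function('q')(w) = Mul(w, Add(3, Mul(12, w))) (Function('q')(w) = Mul(Add(3, Mul(4, Mul(Mul(3, 1), w))), Add(w, 0)) = Mul(Add(3, Mul(4, Mul(3, w))), w) = Mul(Add(3, Mul(12, w)), w) = Mul(w, Add(3, Mul(12, w))))
Add(Function('q')(a), Mul(-406, -22)) = Add(Mul(3, 15, Add(1, Mul(4, 15))), Mul(-406, -22)) = Add(Mul(3, 15, Add(1, 60)), 8932) = Add(Mul(3, 15, 61), 8932) = Add(2745, 8932) = 11677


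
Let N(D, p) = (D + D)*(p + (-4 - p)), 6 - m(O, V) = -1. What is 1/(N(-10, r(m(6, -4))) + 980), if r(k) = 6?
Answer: 1/1060 ≈ 0.00094340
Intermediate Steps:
m(O, V) = 7 (m(O, V) = 6 - 1*(-1) = 6 + 1 = 7)
N(D, p) = -8*D (N(D, p) = (2*D)*(-4) = -8*D)
1/(N(-10, r(m(6, -4))) + 980) = 1/(-8*(-10) + 980) = 1/(80 + 980) = 1/1060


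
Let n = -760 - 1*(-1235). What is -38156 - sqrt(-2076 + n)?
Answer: -38156 - I*sqrt(1601) ≈ -38156.0 - 40.013*I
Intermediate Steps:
n = 475 (n = -760 + 1235 = 475)
-38156 - sqrt(-2076 + n) = -38156 - sqrt(-2076 + 475) = -38156 - sqrt(-1601) = -38156 - I*sqrt(1601)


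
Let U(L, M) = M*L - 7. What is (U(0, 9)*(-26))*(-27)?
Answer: -4914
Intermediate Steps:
U(L, M) = -7 + L*M (U(L, M) = L*M - 7 = -7 + L*M)
(U(0, 9)*(-26))*(-27) = ((-7 + 0*9)*(-26))*(-27) = ((-7 + 0)*(-26))*(-27) = -7*(-26)*(-27) = 182*(-27) = -4914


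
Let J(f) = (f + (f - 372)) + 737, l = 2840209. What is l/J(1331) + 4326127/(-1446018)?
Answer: 1364632717111/1459032162 ≈ 935.30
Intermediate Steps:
J(f) = 365 + 2*f (J(f) = (f + (-372 + f)) + 737 = (-372 + 2*f) + 737 = 365 + 2*f)
l/J(1331) + 4326127/(-1446018) = 2840209/(365 + 2*1331) + 4326127/(-1446018) = 2840209/(365 + 2662) + 4326127*(-1/1446018) = 2840209/3027 - 4326127/1446018 = 1364632717111/1459032162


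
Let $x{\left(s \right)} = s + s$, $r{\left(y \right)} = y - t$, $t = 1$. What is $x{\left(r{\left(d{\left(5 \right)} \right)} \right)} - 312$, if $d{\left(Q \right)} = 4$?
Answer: $-306$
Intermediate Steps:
$r{\left(y \right)} = -1 + y$ ($r{\left(y \right)} = y - 1 = -1 + y$)
$x{\left(s \right)} = 2 s$
$x{\left(r{\left(d{\left(5 \right)} \right)} \right)} - 312 = 2 \left(-1 + 4\right) - 312 = 2 \cdot 3 - 312 = 6 - 312 = -306$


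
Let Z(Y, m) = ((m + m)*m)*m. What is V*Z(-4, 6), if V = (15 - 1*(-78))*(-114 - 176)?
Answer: -11651040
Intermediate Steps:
V = -26970 (V = (15 + 78)*(-290) = 93*(-290) = -26970)
Z(Y, m) = 2*m**3 (Z(Y, m) = ((2*m)*m)*m = (2*m**2)*m = 2*m**3)
V*Z(-4, 6) = -53940*6**3 = -53940*216 = -26970*432 = -11651040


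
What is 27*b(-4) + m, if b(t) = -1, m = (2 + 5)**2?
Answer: 22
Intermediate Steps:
m = 49 (m = 7**2 = 49)
27*b(-4) + m = 27*(-1) + 49 = -27 + 49 = 22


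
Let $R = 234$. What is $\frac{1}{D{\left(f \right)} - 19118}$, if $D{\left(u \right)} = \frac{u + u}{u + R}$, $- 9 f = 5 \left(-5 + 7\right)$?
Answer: $- \frac{524}{10017837} \approx -5.2307 \cdot 10^{-5}$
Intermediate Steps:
$f = - \frac{10}{9}$ ($f = - \frac{5 \left(-5 + 7\right)}{9} = - \frac{5 \cdot 2}{9} = \left(- \frac{1}{9}\right) 10 = - \frac{10}{9} \approx -1.1111$)
$D{\left(u \right)} = \frac{2 u}{234 + u}$ ($D{\left(u \right)} = \frac{u + u}{u + 234} = \frac{2 u}{234 + u}$)
$\frac{1}{D{\left(f \right)} - 19118} = \frac{1}{2 \left(- \frac{10}{9}\right) \frac{1}{234 - \frac{10}{9}} - 19118} = \frac{1}{2 \left(- \frac{10}{9}\right) \frac{1}{\frac{2096}{9}} - 19118} = \frac{1}{2 \left(- \frac{10}{9}\right) \frac{9}{2096} - 19118} = \frac{1}{- \frac{5}{524} - 19118} = \frac{1}{- \frac{10017837}{524}} = - \frac{524}{10017837}$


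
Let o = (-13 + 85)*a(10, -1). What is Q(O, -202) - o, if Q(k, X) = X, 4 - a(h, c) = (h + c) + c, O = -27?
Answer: 86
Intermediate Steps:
a(h, c) = 4 - h - 2*c (a(h, c) = 4 - ((h + c) + c) = 4 - ((c + h) + c) = 4 - (h + 2*c) = 4 + (-h - 2*c) = 4 - h - 2*c)
o = -288 (o = (-13 + 85)*(4 - 1*10 - 2*(-1)) = 72*(4 - 10 + 2) = 72*(-4) = -288)
Q(O, -202) - o = -202 - 1*(-288) = -202 + 288 = 86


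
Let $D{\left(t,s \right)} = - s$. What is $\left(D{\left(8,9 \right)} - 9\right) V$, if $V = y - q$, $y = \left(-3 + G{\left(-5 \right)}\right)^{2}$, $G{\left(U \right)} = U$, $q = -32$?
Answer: $-1728$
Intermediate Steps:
$y = 64$ ($y = \left(-3 - 5\right)^{2} = \left(-8\right)^{2} = 64$)
$V = 96$ ($V = 64 - -32 = 64 + 32 = 96$)
$\left(D{\left(8,9 \right)} - 9\right) V = \left(\left(-1\right) 9 - 9\right) 96 = \left(-9 - 9\right) 96 = \left(-18\right) 96 = -1728$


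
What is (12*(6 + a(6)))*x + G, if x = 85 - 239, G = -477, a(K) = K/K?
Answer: -13413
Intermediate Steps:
a(K) = 1
x = -154
(12*(6 + a(6)))*x + G = (12*(6 + 1))*(-154) - 477 = (12*7)*(-154) - 477 = 84*(-154) - 477 = -12936 - 477 = -13413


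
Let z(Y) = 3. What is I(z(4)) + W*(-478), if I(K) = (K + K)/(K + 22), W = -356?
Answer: 4254206/25 ≈ 1.7017e+5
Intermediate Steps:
I(K) = 2*K/(22 + K) (I(K) = (2*K)/(22 + K) = 2*K/(22 + K))
I(z(4)) + W*(-478) = 2*3/(22 + 3) - 356*(-478) = 2*3/25 + 170168 = 2*3*(1/25) + 170168 = 6/25 + 170168 = 4254206/25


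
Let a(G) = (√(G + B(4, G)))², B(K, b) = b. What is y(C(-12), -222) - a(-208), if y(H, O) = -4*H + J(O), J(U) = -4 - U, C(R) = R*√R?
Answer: 634 + 96*I*√3 ≈ 634.0 + 166.28*I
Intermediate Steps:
C(R) = R^(3/2)
y(H, O) = -4 - O - 4*H (y(H, O) = -4*H + (-4 - O) = -4 - O - 4*H)
a(G) = 2*G (a(G) = (√(G + G))² = (√(2*G))² = (√2*√G)² = 2*G)
y(C(-12), -222) - a(-208) = (-4 - 1*(-222) - (-96)*I*√3) - 2*(-208) = (-4 + 222 - (-96)*I*√3) - 1*(-416) = (-4 + 222 + 96*I*√3) + 416 = (218 + 96*I*√3) + 416 = 634 + 96*I*√3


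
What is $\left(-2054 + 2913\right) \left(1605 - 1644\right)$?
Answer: $-33501$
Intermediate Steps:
$\left(-2054 + 2913\right) \left(1605 - 1644\right) = 859 \left(-39\right) = -33501$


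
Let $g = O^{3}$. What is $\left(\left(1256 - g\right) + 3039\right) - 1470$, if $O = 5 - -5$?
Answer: $1825$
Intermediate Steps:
$O = 10$ ($O = 5 + 5 = 10$)
$g = 1000$ ($g = 10^{3} = 1000$)
$\left(\left(1256 - g\right) + 3039\right) - 1470 = \left(\left(1256 - 1000\right) + 3039\right) - 1470 = \left(256 + 3039\right) - 1470 = 3295 - 1470 = 1825$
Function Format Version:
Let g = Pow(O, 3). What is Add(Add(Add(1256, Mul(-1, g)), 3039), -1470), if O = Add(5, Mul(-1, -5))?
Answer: 1825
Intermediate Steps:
O = 10 (O = Add(5, 5) = 10)
g = 1000 (g = Pow(10, 3) = 1000)
Add(Add(Add(1256, Mul(-1, g)), 3039), -1470) = Add(Add(Add(1256, Mul(-1, 1000)), 3039), -1470) = Add(Add(Add(1256, -1000), 3039), -1470) = Add(Add(256, 3039), -1470) = Add(3295, -1470) = 1825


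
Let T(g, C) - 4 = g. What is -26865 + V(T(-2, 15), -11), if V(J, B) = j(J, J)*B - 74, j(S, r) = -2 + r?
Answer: -26939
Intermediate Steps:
T(g, C) = 4 + g
V(J, B) = -74 + B*(-2 + J) (V(J, B) = (-2 + J)*B - 74 = B*(-2 + J) - 74 = -74 + B*(-2 + J))
-26865 + V(T(-2, 15), -11) = -26865 + (-74 - 11*(-2 + (4 - 2))) = -26865 + (-74 - 11*(-2 + 2)) = -26865 + (-74 - 11*0) = -26865 + (-74 + 0) = -26865 - 74 = -26939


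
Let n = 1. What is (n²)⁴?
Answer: 1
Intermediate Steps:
(n²)⁴ = (1²)⁴ = 1⁴ = 1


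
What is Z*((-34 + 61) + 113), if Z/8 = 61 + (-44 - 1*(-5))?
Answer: 24640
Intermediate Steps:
Z = 176 (Z = 8*(61 + (-44 - 1*(-5))) = 8*(61 + (-44 + 5)) = 8*(61 - 39) = 8*22 = 176)
Z*((-34 + 61) + 113) = 176*((-34 + 61) + 113) = 176*(27 + 113) = 176*140 = 24640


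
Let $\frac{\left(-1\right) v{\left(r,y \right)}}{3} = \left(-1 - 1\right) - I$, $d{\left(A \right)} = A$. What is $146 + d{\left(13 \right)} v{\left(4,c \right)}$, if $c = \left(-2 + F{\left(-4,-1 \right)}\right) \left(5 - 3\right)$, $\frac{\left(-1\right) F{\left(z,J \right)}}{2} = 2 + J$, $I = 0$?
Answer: $224$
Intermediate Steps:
$F{\left(z,J \right)} = -4 - 2 J$ ($F{\left(z,J \right)} = - 2 \left(2 + J\right) = -4 - 2 J$)
$c = -8$ ($c = \left(-2 - 2\right) \left(5 - 3\right) = \left(-2 + \left(-4 + 2\right)\right) 2 = \left(-2 - 2\right) 2 = \left(-4\right) 2 = -8$)
$v{\left(r,y \right)} = 6$ ($v{\left(r,y \right)} = - 3 \left(\left(-1 - 1\right) - 0\right) = - 3 \left(\left(-1 - 1\right) + 0\right) = - 3 \left(-2 + 0\right) = \left(-3\right) \left(-2\right) = 6$)
$146 + d{\left(13 \right)} v{\left(4,c \right)} = 146 + 13 \cdot 6 = 146 + 78 = 224$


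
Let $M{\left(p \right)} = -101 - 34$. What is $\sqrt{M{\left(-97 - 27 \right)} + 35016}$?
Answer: $\sqrt{34881} \approx 186.76$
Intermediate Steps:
$M{\left(p \right)} = -135$ ($M{\left(p \right)} = -101 - 34 = -135$)
$\sqrt{M{\left(-97 - 27 \right)} + 35016} = \sqrt{-135 + 35016} = \sqrt{34881}$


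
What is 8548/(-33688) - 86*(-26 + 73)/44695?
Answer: -129554939/376421290 ≈ -0.34418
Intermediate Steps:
8548/(-33688) - 86*(-26 + 73)/44695 = 8548*(-1/33688) - 86*47*(1/44695) = -2137/8422 - 4042*1/44695 = -2137/8422 - 4042/44695 = -129554939/376421290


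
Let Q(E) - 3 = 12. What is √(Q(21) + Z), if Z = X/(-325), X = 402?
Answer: 3*√6461/65 ≈ 3.7099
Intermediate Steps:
Q(E) = 15 (Q(E) = 3 + 12 = 15)
Z = -402/325 (Z = 402/(-325) = 402*(-1/325) = -402/325 ≈ -1.2369)
√(Q(21) + Z) = √(15 - 402/325) = √(4473/325) = 3*√6461/65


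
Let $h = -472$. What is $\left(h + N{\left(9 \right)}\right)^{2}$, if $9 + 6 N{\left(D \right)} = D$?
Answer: $222784$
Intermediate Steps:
$N{\left(D \right)} = - \frac{3}{2} + \frac{D}{6}$
$\left(h + N{\left(9 \right)}\right)^{2} = \left(-472 + \left(- \frac{3}{2} + \frac{1}{6} \cdot 9\right)\right)^{2} = \left(-472 + \left(- \frac{3}{2} + \frac{3}{2}\right)\right)^{2} = \left(-472 + 0\right)^{2} = \left(-472\right)^{2} = 222784$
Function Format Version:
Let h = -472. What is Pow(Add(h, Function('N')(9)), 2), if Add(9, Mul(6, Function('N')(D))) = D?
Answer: 222784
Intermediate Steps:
Function('N')(D) = Add(Rational(-3, 2), Mul(Rational(1, 6), D))
Pow(Add(h, Function('N')(9)), 2) = Pow(Add(-472, Add(Rational(-3, 2), Mul(Rational(1, 6), 9))), 2) = Pow(Add(-472, Add(Rational(-3, 2), Rational(3, 2))), 2) = Pow(Add(-472, 0), 2) = Pow(-472, 2) = 222784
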